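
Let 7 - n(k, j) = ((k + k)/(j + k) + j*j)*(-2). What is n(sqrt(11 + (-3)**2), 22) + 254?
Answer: 35636/29 + 11*sqrt(5)/29 ≈ 1229.7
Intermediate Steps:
n(k, j) = 7 + 2*j**2 + 4*k/(j + k) (n(k, j) = 7 - ((k + k)/(j + k) + j*j)*(-2) = 7 - ((2*k)/(j + k) + j**2)*(-2) = 7 - (2*k/(j + k) + j**2)*(-2) = 7 - (j**2 + 2*k/(j + k))*(-2) = 7 - (-2*j**2 - 4*k/(j + k)) = 7 + (2*j**2 + 4*k/(j + k)) = 7 + 2*j**2 + 4*k/(j + k))
n(sqrt(11 + (-3)**2), 22) + 254 = (2*22**3 + 7*22 + 11*sqrt(11 + (-3)**2) + 2*sqrt(11 + (-3)**2)*22**2)/(22 + sqrt(11 + (-3)**2)) + 254 = (2*10648 + 154 + 11*sqrt(11 + 9) + 2*sqrt(11 + 9)*484)/(22 + sqrt(11 + 9)) + 254 = (21296 + 154 + 11*sqrt(20) + 2*sqrt(20)*484)/(22 + sqrt(20)) + 254 = (21296 + 154 + 11*(2*sqrt(5)) + 2*(2*sqrt(5))*484)/(22 + 2*sqrt(5)) + 254 = (21296 + 154 + 22*sqrt(5) + 1936*sqrt(5))/(22 + 2*sqrt(5)) + 254 = (21450 + 1958*sqrt(5))/(22 + 2*sqrt(5)) + 254 = 254 + (21450 + 1958*sqrt(5))/(22 + 2*sqrt(5))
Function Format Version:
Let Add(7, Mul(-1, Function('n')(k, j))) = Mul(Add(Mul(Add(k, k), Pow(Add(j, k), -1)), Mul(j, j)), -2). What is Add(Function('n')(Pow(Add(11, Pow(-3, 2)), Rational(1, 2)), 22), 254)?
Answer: Add(Rational(35636, 29), Mul(Rational(11, 29), Pow(5, Rational(1, 2)))) ≈ 1229.7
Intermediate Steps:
Function('n')(k, j) = Add(7, Mul(2, Pow(j, 2)), Mul(4, k, Pow(Add(j, k), -1))) (Function('n')(k, j) = Add(7, Mul(-1, Mul(Add(Mul(Add(k, k), Pow(Add(j, k), -1)), Mul(j, j)), -2))) = Add(7, Mul(-1, Mul(Add(Mul(Mul(2, k), Pow(Add(j, k), -1)), Pow(j, 2)), -2))) = Add(7, Mul(-1, Mul(Add(Mul(2, k, Pow(Add(j, k), -1)), Pow(j, 2)), -2))) = Add(7, Mul(-1, Mul(Add(Pow(j, 2), Mul(2, k, Pow(Add(j, k), -1))), -2))) = Add(7, Mul(-1, Add(Mul(-2, Pow(j, 2)), Mul(-4, k, Pow(Add(j, k), -1))))) = Add(7, Add(Mul(2, Pow(j, 2)), Mul(4, k, Pow(Add(j, k), -1)))) = Add(7, Mul(2, Pow(j, 2)), Mul(4, k, Pow(Add(j, k), -1))))
Add(Function('n')(Pow(Add(11, Pow(-3, 2)), Rational(1, 2)), 22), 254) = Add(Mul(Pow(Add(22, Pow(Add(11, Pow(-3, 2)), Rational(1, 2))), -1), Add(Mul(2, Pow(22, 3)), Mul(7, 22), Mul(11, Pow(Add(11, Pow(-3, 2)), Rational(1, 2))), Mul(2, Pow(Add(11, Pow(-3, 2)), Rational(1, 2)), Pow(22, 2)))), 254) = Add(Mul(Pow(Add(22, Pow(Add(11, 9), Rational(1, 2))), -1), Add(Mul(2, 10648), 154, Mul(11, Pow(Add(11, 9), Rational(1, 2))), Mul(2, Pow(Add(11, 9), Rational(1, 2)), 484))), 254) = Add(Mul(Pow(Add(22, Pow(20, Rational(1, 2))), -1), Add(21296, 154, Mul(11, Pow(20, Rational(1, 2))), Mul(2, Pow(20, Rational(1, 2)), 484))), 254) = Add(Mul(Pow(Add(22, Mul(2, Pow(5, Rational(1, 2)))), -1), Add(21296, 154, Mul(11, Mul(2, Pow(5, Rational(1, 2)))), Mul(2, Mul(2, Pow(5, Rational(1, 2))), 484))), 254) = Add(Mul(Pow(Add(22, Mul(2, Pow(5, Rational(1, 2)))), -1), Add(21296, 154, Mul(22, Pow(5, Rational(1, 2))), Mul(1936, Pow(5, Rational(1, 2))))), 254) = Add(Mul(Pow(Add(22, Mul(2, Pow(5, Rational(1, 2)))), -1), Add(21450, Mul(1958, Pow(5, Rational(1, 2))))), 254) = Add(254, Mul(Pow(Add(22, Mul(2, Pow(5, Rational(1, 2)))), -1), Add(21450, Mul(1958, Pow(5, Rational(1, 2))))))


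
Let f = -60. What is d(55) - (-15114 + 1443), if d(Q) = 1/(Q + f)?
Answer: 68354/5 ≈ 13671.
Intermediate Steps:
d(Q) = 1/(-60 + Q) (d(Q) = 1/(Q - 60) = 1/(-60 + Q))
d(55) - (-15114 + 1443) = 1/(-60 + 55) - (-15114 + 1443) = 1/(-5) - 1*(-13671) = -⅕ + 13671 = 68354/5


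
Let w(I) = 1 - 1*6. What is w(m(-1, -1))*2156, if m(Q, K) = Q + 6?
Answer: -10780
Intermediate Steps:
m(Q, K) = 6 + Q
w(I) = -5 (w(I) = 1 - 6 = -5)
w(m(-1, -1))*2156 = -5*2156 = -10780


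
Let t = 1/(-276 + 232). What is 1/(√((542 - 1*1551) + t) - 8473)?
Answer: -372812/3158880473 - 6*I*√54263/3158880473 ≈ -0.00011802 - 4.4246e-7*I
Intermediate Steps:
t = -1/44 (t = 1/(-44) = -1/44 ≈ -0.022727)
1/(√((542 - 1*1551) + t) - 8473) = 1/(√((542 - 1*1551) - 1/44) - 8473) = 1/(√((542 - 1551) - 1/44) - 8473) = 1/(√(-1009 - 1/44) - 8473) = 1/(√(-44397/44) - 8473) = 1/(3*I*√54263/22 - 8473) = 1/(-8473 + 3*I*√54263/22)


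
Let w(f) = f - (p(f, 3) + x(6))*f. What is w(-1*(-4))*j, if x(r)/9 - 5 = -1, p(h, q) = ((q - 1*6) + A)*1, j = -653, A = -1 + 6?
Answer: 96644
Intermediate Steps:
A = 5
p(h, q) = -1 + q (p(h, q) = ((q - 1*6) + 5)*1 = ((q - 6) + 5)*1 = ((-6 + q) + 5)*1 = (-1 + q)*1 = -1 + q)
x(r) = 36 (x(r) = 45 + 9*(-1) = 45 - 9 = 36)
w(f) = -37*f (w(f) = f - ((-1 + 3) + 36)*f = f - (2 + 36)*f = f - 38*f = -37*f)
w(-1*(-4))*j = -(-37)*(-4)*(-653) = -37*4*(-653) = -148*(-653) = 96644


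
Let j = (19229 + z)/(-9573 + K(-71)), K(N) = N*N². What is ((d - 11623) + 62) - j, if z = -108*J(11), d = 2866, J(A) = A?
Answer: -3195255339/367484 ≈ -8695.0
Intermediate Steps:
K(N) = N³
z = -1188 (z = -108*11 = -1188)
j = -18041/367484 (j = (19229 - 1188)/(-9573 + (-71)³) = 18041/(-9573 - 357911) = 18041/(-367484) = 18041*(-1/367484) = -18041/367484 ≈ -0.049093)
((d - 11623) + 62) - j = ((2866 - 11623) + 62) - 1*(-18041/367484) = (-8757 + 62) + 18041/367484 = -8695 + 18041/367484 = -3195255339/367484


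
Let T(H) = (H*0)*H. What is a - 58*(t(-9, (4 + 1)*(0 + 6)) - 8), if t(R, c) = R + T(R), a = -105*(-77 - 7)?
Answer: 9806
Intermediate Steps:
T(H) = 0 (T(H) = 0*H = 0)
a = 8820 (a = -105*(-84) = 8820)
t(R, c) = R (t(R, c) = R + 0 = R)
a - 58*(t(-9, (4 + 1)*(0 + 6)) - 8) = 8820 - 58*(-9 - 8) = 8820 - 58*(-17) = 8820 - 1*(-986) = 8820 + 986 = 9806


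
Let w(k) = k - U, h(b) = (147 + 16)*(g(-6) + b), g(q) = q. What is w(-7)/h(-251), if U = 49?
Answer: 56/41891 ≈ 0.0013368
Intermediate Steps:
h(b) = -978 + 163*b (h(b) = (147 + 16)*(-6 + b) = 163*(-6 + b) = -978 + 163*b)
w(k) = -49 + k (w(k) = k - 1*49 = k - 49 = -49 + k)
w(-7)/h(-251) = (-49 - 7)/(-978 + 163*(-251)) = -56/(-978 - 40913) = -56/(-41891) = -56*(-1/41891) = 56/41891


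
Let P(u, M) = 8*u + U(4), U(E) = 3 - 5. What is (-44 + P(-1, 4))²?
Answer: 2916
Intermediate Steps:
U(E) = -2
P(u, M) = -2 + 8*u (P(u, M) = 8*u - 2 = -2 + 8*u)
(-44 + P(-1, 4))² = (-44 + (-2 + 8*(-1)))² = (-44 + (-2 - 8))² = (-44 - 10)² = (-54)² = 2916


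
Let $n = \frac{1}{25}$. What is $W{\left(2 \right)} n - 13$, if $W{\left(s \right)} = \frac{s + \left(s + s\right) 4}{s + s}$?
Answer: $- \frac{641}{50} \approx -12.82$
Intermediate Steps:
$n = \frac{1}{25} \approx 0.04$
$W{\left(s \right)} = \frac{9}{2}$ ($W{\left(s \right)} = \frac{s + 2 s 4}{2 s} = \left(s + 8 s\right) \frac{1}{2 s} = 9 s \frac{1}{2 s} = \frac{9}{2}$)
$W{\left(2 \right)} n - 13 = \frac{9}{2} \cdot \frac{1}{25} - 13 = \frac{9}{50} - 13 = - \frac{641}{50}$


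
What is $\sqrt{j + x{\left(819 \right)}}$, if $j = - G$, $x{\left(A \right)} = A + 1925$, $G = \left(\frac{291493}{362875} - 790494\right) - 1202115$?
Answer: $\frac{\sqrt{10509780662964730}}{72575} \approx 1412.6$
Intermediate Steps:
$G = - \frac{723067699382}{362875}$ ($G = \left(291493 \cdot \frac{1}{362875} - 790494\right) - 1202115 = \left(\frac{291493}{362875} - 790494\right) - 1202115 = - \frac{286850218757}{362875} - 1202115 = - \frac{723067699382}{362875} \approx -1.9926 \cdot 10^{6}$)
$x{\left(A \right)} = 1925 + A$
$j = \frac{723067699382}{362875}$ ($j = \left(-1\right) \left(- \frac{723067699382}{362875}\right) = \frac{723067699382}{362875} \approx 1.9926 \cdot 10^{6}$)
$\sqrt{j + x{\left(819 \right)}} = \sqrt{\frac{723067699382}{362875} + \left(1925 + 819\right)} = \sqrt{\frac{723067699382}{362875} + 2744} = \sqrt{\frac{724063428382}{362875}} = \frac{\sqrt{10509780662964730}}{72575}$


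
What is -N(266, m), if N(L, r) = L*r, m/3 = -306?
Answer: 244188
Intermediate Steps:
m = -918 (m = 3*(-306) = -918)
-N(266, m) = -266*(-918) = -1*(-244188) = 244188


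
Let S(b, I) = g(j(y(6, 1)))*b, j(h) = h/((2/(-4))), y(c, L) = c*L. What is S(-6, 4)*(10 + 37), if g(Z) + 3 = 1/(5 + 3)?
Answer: 3243/4 ≈ 810.75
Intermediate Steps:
y(c, L) = L*c
j(h) = -2*h (j(h) = h/((2*(-¼))) = h/(-½) = h*(-2) = -2*h)
g(Z) = -23/8 (g(Z) = -3 + 1/(5 + 3) = -3 + 1/8 = -3 + ⅛ = -23/8)
S(b, I) = -23*b/8
S(-6, 4)*(10 + 37) = (-23/8*(-6))*(10 + 37) = (69/4)*47 = 3243/4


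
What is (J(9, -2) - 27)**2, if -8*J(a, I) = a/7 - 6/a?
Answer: 20693401/28224 ≈ 733.18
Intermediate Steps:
J(a, I) = -a/56 + 3/(4*a) (J(a, I) = -(a/7 - 6/a)/8 = -(-6/a + a/7)/8 = -a/56 + 3/(4*a))
(J(9, -2) - 27)**2 = ((1/56)*(42 - 1*9**2)/9 - 27)**2 = ((1/56)*(1/9)*(42 - 1*81) - 27)**2 = ((1/56)*(1/9)*(42 - 81) - 27)**2 = ((1/56)*(1/9)*(-39) - 27)**2 = (-13/168 - 27)**2 = (-4549/168)**2 = 20693401/28224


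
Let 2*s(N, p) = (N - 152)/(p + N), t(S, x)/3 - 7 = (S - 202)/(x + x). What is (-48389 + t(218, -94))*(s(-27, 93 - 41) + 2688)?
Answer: -152562836534/1175 ≈ -1.2984e+8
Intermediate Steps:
t(S, x) = 21 + 3*(-202 + S)/(2*x) (t(S, x) = 21 + 3*((S - 202)/(x + x)) = 21 + 3*((-202 + S)/((2*x))) = 21 + 3*((-202 + S)*(1/(2*x))) = 21 + 3*((-202 + S)/(2*x)) = 21 + 3*(-202 + S)/(2*x))
s(N, p) = (-152 + N)/(2*(N + p)) (s(N, p) = ((N - 152)/(p + N))/2 = ((-152 + N)/(N + p))/2 = (-152 + N)/(2*(N + p)))
(-48389 + t(218, -94))*(s(-27, 93 - 41) + 2688) = (-48389 + (3/2)*(-202 + 218 + 14*(-94))/(-94))*((-76 + (½)*(-27))/(-27 + (93 - 41)) + 2688) = (-48389 + (3/2)*(-1/94)*(-202 + 218 - 1316))*((-76 - 27/2)/(-27 + 52) + 2688) = (-48389 + (3/2)*(-1/94)*(-1300))*(-179/2/25 + 2688) = (-48389 + 975/47)*((1/25)*(-179/2) + 2688) = -2273308*(-179/50 + 2688)/47 = -2273308/47*134221/50 = -152562836534/1175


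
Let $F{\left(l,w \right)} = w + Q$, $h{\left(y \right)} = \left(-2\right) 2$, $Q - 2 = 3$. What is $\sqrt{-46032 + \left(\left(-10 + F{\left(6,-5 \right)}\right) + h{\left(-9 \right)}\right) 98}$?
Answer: $2 i \sqrt{11851} \approx 217.72 i$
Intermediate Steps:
$Q = 5$ ($Q = 2 + 3 = 5$)
$h{\left(y \right)} = -4$
$F{\left(l,w \right)} = 5 + w$ ($F{\left(l,w \right)} = w + 5 = 5 + w$)
$\sqrt{-46032 + \left(\left(-10 + F{\left(6,-5 \right)}\right) + h{\left(-9 \right)}\right) 98} = \sqrt{-46032 + \left(\left(-10 + \left(5 - 5\right)\right) - 4\right) 98} = \sqrt{-46032 + \left(\left(-10 + 0\right) - 4\right) 98} = \sqrt{-46032 + \left(-10 - 4\right) 98} = \sqrt{-46032 - 1372} = \sqrt{-47404} = 2 i \sqrt{11851}$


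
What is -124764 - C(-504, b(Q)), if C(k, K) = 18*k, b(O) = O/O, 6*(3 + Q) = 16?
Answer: -115692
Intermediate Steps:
Q = -⅓ (Q = -3 + (⅙)*16 = -3 + 8/3 = -⅓ ≈ -0.33333)
b(O) = 1
-124764 - C(-504, b(Q)) = -124764 - 18*(-504) = -124764 - 1*(-9072) = -124764 + 9072 = -115692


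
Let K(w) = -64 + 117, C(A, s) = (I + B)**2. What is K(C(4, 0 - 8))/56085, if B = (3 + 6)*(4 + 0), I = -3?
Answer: 53/56085 ≈ 0.00094499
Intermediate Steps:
B = 36 (B = 9*4 = 36)
C(A, s) = 1089 (C(A, s) = (-3 + 36)**2 = 33**2 = 1089)
K(w) = 53
K(C(4, 0 - 8))/56085 = 53/56085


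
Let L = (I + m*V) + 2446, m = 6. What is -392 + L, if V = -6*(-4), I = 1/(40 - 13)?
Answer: 59347/27 ≈ 2198.0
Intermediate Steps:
I = 1/27 ≈ 0.037037
V = 24
L = 69931/27 (L = (1/27 + 6*24) + 2446 = (1/27 + 144) + 2446 = 3889/27 + 2446 = 69931/27 ≈ 2590.0)
-392 + L = -392 + 69931/27 = 59347/27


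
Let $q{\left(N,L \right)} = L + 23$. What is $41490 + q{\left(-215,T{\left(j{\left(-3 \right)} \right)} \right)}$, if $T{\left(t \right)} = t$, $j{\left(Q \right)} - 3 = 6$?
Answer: $41522$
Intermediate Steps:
$j{\left(Q \right)} = 9$ ($j{\left(Q \right)} = 3 + 6 = 9$)
$q{\left(N,L \right)} = 23 + L$
$41490 + q{\left(-215,T{\left(j{\left(-3 \right)} \right)} \right)} = 41490 + \left(23 + 9\right) = 41490 + 32 = 41522$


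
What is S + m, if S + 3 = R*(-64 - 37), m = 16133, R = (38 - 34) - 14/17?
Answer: 268756/17 ≈ 15809.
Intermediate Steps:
R = 54/17 (R = 4 - 14*1/17 = 4 - 14/17 = 54/17 ≈ 3.1765)
S = -5505/17 (S = -3 + 54*(-64 - 37)/17 = -3 + (54/17)*(-101) = -3 - 5454/17 = -5505/17 ≈ -323.82)
S + m = -5505/17 + 16133 = 268756/17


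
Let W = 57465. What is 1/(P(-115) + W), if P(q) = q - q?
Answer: 1/57465 ≈ 1.7402e-5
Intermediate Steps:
P(q) = 0
1/(P(-115) + W) = 1/(0 + 57465) = 1/57465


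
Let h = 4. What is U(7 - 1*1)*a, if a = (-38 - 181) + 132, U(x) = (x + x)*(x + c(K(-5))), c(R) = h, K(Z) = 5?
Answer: -10440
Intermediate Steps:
c(R) = 4
U(x) = 2*x*(4 + x) (U(x) = (x + x)*(x + 4) = (2*x)*(4 + x) = 2*x*(4 + x))
a = -87 (a = -219 + 132 = -87)
U(7 - 1*1)*a = (2*(7 - 1*1)*(4 + (7 - 1*1)))*(-87) = (2*(7 - 1)*(4 + (7 - 1)))*(-87) = (2*6*(4 + 6))*(-87) = (2*6*10)*(-87) = 120*(-87) = -10440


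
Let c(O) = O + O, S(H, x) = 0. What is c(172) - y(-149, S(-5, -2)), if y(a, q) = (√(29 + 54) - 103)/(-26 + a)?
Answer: 60097/175 + √83/175 ≈ 343.46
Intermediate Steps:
y(a, q) = (-103 + √83)/(-26 + a) (y(a, q) = (√83 - 103)/(-26 + a) = (-103 + √83)/(-26 + a))
c(O) = 2*O
c(172) - y(-149, S(-5, -2)) = 2*172 - (-103 + √83)/(-26 - 149) = 344 - (-103 + √83)/(-175) = 344 - (-1)*(-103 + √83)/175 = 344 - (103/175 - √83/175) = 344 + (-103/175 + √83/175) = 60097/175 + √83/175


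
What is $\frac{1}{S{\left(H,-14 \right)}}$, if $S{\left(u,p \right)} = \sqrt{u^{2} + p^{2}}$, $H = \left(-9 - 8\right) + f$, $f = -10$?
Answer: $\frac{\sqrt{37}}{185} \approx 0.03288$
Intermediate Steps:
$H = -27$ ($H = \left(-9 - 8\right) - 10 = -17 - 10 = -27$)
$S{\left(u,p \right)} = \sqrt{p^{2} + u^{2}}$
$\frac{1}{S{\left(H,-14 \right)}} = \frac{1}{\sqrt{\left(-14\right)^{2} + \left(-27\right)^{2}}} = \frac{1}{\sqrt{196 + 729}} = \frac{1}{\sqrt{925}} = \frac{1}{5 \sqrt{37}} = \frac{\sqrt{37}}{185}$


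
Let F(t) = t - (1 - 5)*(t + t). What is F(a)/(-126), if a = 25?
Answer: -25/14 ≈ -1.7857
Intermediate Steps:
F(t) = 9*t (F(t) = t - (-4)*2*t = t - (-8)*t = t + 8*t = 9*t)
F(a)/(-126) = (9*25)/(-126) = 225*(-1/126) = -25/14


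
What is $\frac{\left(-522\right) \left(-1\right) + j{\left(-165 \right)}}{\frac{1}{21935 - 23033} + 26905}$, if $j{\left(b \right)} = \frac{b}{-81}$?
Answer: $\frac{1726178}{88625067} \approx 0.019477$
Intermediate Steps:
$j{\left(b \right)} = - \frac{b}{81}$ ($j{\left(b \right)} = b \left(- \frac{1}{81}\right) = - \frac{b}{81}$)
$\frac{\left(-522\right) \left(-1\right) + j{\left(-165 \right)}}{\frac{1}{21935 - 23033} + 26905} = \frac{\left(-522\right) \left(-1\right) - - \frac{55}{27}}{\frac{1}{21935 - 23033} + 26905} = \frac{522 + \frac{55}{27}}{\frac{1}{-1098} + 26905} = \frac{14149}{27 \left(- \frac{1}{1098} + 26905\right)} = \frac{14149}{27 \cdot \frac{29541689}{1098}} = \frac{14149}{27} \cdot \frac{1098}{29541689} = \frac{1726178}{88625067}$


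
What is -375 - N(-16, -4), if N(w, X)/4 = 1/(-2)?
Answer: -373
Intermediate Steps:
N(w, X) = -2 (N(w, X) = 4/(-2) = 4*(-½) = -2)
-375 - N(-16, -4) = -375 - 1*(-2) = -375 + 2 = -373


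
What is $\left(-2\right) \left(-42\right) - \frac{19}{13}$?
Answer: $\frac{1073}{13} \approx 82.538$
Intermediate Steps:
$\left(-2\right) \left(-42\right) - \frac{19}{13} = 84 - \frac{19}{13} = \frac{1073}{13}$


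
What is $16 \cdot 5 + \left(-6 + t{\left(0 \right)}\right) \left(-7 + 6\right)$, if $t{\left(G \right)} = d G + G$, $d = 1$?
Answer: $86$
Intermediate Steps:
$t{\left(G \right)} = 2 G$ ($t{\left(G \right)} = 1 G + G = G + G = 2 G$)
$16 \cdot 5 + \left(-6 + t{\left(0 \right)}\right) \left(-7 + 6\right) = 16 \cdot 5 + \left(-6 + 2 \cdot 0\right) \left(-7 + 6\right) = 80 + \left(-6 + 0\right) \left(-1\right) = 80 - -6 = 80 + 6 = 86$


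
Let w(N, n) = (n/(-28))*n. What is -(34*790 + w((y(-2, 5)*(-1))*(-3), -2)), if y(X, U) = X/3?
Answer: -188019/7 ≈ -26860.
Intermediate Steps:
y(X, U) = X/3 (y(X, U) = X*(1/3) = X/3)
w(N, n) = -n**2/28 (w(N, n) = (n*(-1/28))*n = (-n/28)*n = -n**2/28)
-(34*790 + w((y(-2, 5)*(-1))*(-3), -2)) = -(34*790 - 1/28*(-2)**2) = -(26860 - 1/28*4) = -(26860 - 1/7) = -1*188019/7 = -188019/7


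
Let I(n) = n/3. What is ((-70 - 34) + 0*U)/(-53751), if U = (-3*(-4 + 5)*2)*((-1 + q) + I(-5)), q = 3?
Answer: 104/53751 ≈ 0.0019348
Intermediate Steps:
I(n) = n/3 (I(n) = n*(⅓) = n/3)
U = -2 (U = (-3*(-4 + 5)*2)*((-1 + 3) + (⅓)*(-5)) = (-3*1*2)*(2 - 5/3) = -3*2*(⅓) = -6*⅓ = -2)
((-70 - 34) + 0*U)/(-53751) = ((-70 - 34) + 0*(-2))/(-53751) = (-104 + 0)*(-1/53751) = -104*(-1/53751) = 104/53751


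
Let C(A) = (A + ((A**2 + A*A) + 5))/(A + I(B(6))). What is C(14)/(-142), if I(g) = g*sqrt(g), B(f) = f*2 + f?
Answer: 2877/400156 - 11097*sqrt(2)/400156 ≈ -0.032029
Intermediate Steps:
B(f) = 3*f (B(f) = 2*f + f = 3*f)
I(g) = g**(3/2)
C(A) = (5 + A + 2*A**2)/(A + 54*sqrt(2)) (C(A) = (A + ((A**2 + A*A) + 5))/(A + (3*6)**(3/2)) = (A + ((A**2 + A**2) + 5))/(A + 18**(3/2)) = (A + (2*A**2 + 5))/(A + 54*sqrt(2)) = (A + (5 + 2*A**2))/(A + 54*sqrt(2)) = (5 + A + 2*A**2)/(A + 54*sqrt(2)))
C(14)/(-142) = ((5 + 14 + 2*14**2)/(14 + 54*sqrt(2)))/(-142) = ((5 + 14 + 2*196)/(14 + 54*sqrt(2)))*(-1/142) = ((5 + 14 + 392)/(14 + 54*sqrt(2)))*(-1/142) = (411/(14 + 54*sqrt(2)))*(-1/142) = -411/(142*(14 + 54*sqrt(2)))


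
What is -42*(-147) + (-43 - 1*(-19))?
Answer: 6150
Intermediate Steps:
-42*(-147) + (-43 - 1*(-19)) = 6174 + (-43 + 19) = 6174 - 24 = 6150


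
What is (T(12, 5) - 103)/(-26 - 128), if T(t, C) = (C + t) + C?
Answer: 81/154 ≈ 0.52597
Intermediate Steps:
T(t, C) = t + 2*C
(T(12, 5) - 103)/(-26 - 128) = ((12 + 2*5) - 103)/(-26 - 128) = ((12 + 10) - 103)/(-154) = (22 - 103)*(-1/154) = -81*(-1/154) = 81/154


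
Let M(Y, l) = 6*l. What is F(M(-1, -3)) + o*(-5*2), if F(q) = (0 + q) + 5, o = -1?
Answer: -3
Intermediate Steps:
F(q) = 5 + q (F(q) = q + 5 = 5 + q)
F(M(-1, -3)) + o*(-5*2) = (5 + 6*(-3)) - (-5)*2 = (5 - 18) - 1*(-10) = -13 + 10 = -3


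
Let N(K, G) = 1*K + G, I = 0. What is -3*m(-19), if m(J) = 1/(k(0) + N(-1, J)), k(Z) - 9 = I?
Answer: 3/11 ≈ 0.27273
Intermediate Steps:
N(K, G) = G + K (N(K, G) = K + G = G + K)
k(Z) = 9 (k(Z) = 9 + 0 = 9)
m(J) = 1/(8 + J) (m(J) = 1/(9 + (J - 1)) = 1/(9 + (-1 + J)) = 1/(8 + J))
-3*m(-19) = -3/(8 - 19) = -3/(-11) = -3*(-1/11) = 3/11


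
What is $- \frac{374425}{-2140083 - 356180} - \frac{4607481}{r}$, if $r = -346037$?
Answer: $\frac{684179367484}{50811727043} \approx 13.465$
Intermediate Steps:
$- \frac{374425}{-2140083 - 356180} - \frac{4607481}{r} = - \frac{374425}{-2140083 - 356180} - \frac{4607481}{-346037} = - \frac{374425}{-2496263} - - \frac{4607481}{346037} = \left(-374425\right) \left(- \frac{1}{2496263}\right) + \frac{4607481}{346037} = \frac{22025}{146839} + \frac{4607481}{346037} = \frac{684179367484}{50811727043}$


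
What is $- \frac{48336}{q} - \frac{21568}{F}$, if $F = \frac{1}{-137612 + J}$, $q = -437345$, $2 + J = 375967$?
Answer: $- \frac{2248302084338544}{437345} \approx -5.1408 \cdot 10^{9}$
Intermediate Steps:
$J = 375965$ ($J = -2 + 375967 = 375965$)
$F = \frac{1}{238353}$ ($F = \frac{1}{-137612 + 375965} = \frac{1}{238353} \approx 4.1955 \cdot 10^{-6}$)
$- \frac{48336}{q} - \frac{21568}{F} = - \frac{48336}{-437345} - 21568 \frac{1}{\frac{1}{238353}} = \left(-48336\right) \left(- \frac{1}{437345}\right) - 5140797504 = \frac{48336}{437345} - 5140797504 = - \frac{2248302084338544}{437345}$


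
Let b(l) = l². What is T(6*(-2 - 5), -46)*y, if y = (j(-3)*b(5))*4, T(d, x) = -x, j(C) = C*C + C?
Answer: 27600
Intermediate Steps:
j(C) = C + C² (j(C) = C² + C = C + C²)
y = 600 (y = (-3*(1 - 3)*5²)*4 = (-3*(-2)*25)*4 = (6*25)*4 = 150*4 = 600)
T(6*(-2 - 5), -46)*y = -1*(-46)*600 = 46*600 = 27600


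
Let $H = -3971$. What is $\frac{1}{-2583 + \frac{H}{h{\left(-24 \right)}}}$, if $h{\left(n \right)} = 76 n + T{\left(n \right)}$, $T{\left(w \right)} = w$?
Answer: $- \frac{168}{433583} \approx -0.00038747$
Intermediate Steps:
$h{\left(n \right)} = 77 n$ ($h{\left(n \right)} = 76 n + n = 77 n$)
$\frac{1}{-2583 + \frac{H}{h{\left(-24 \right)}}} = \frac{1}{-2583 - \frac{3971}{77 \left(-24\right)}} = \frac{1}{-2583 - \frac{3971}{-1848}} = \frac{1}{-2583 - - \frac{361}{168}} = \frac{1}{-2583 + \frac{361}{168}} = \frac{1}{- \frac{433583}{168}} = - \frac{168}{433583}$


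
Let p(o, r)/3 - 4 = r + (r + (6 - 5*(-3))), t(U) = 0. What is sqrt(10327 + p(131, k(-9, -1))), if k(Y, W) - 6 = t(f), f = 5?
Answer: sqrt(10438) ≈ 102.17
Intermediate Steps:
k(Y, W) = 6 (k(Y, W) = 6 + 0 = 6)
p(o, r) = 75 + 6*r (p(o, r) = 12 + 3*(r + (r + (6 - 5*(-3)))) = 12 + 3*(r + (r + (6 + 15))) = 12 + 3*(r + (r + 21)) = 12 + 3*(r + (21 + r)) = 12 + 3*(21 + 2*r) = 12 + (63 + 6*r) = 75 + 6*r)
sqrt(10327 + p(131, k(-9, -1))) = sqrt(10327 + (75 + 6*6)) = sqrt(10327 + (75 + 36)) = sqrt(10327 + 111) = sqrt(10438)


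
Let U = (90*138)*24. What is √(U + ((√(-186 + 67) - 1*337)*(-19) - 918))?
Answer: √(303565 - 19*I*√119) ≈ 550.97 - 0.188*I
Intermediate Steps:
U = 298080 (U = 12420*24 = 298080)
√(U + ((√(-186 + 67) - 1*337)*(-19) - 918)) = √(298080 + ((√(-186 + 67) - 1*337)*(-19) - 918)) = √(298080 + ((√(-119) - 337)*(-19) - 918)) = √(298080 + ((I*√119 - 337)*(-19) - 918)) = √(298080 + ((-337 + I*√119)*(-19) - 918)) = √(298080 + ((6403 - 19*I*√119) - 918)) = √(298080 + (5485 - 19*I*√119)) = √(303565 - 19*I*√119)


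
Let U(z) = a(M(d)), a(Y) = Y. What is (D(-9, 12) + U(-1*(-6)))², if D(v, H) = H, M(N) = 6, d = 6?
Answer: 324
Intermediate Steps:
U(z) = 6
(D(-9, 12) + U(-1*(-6)))² = (12 + 6)² = 18² = 324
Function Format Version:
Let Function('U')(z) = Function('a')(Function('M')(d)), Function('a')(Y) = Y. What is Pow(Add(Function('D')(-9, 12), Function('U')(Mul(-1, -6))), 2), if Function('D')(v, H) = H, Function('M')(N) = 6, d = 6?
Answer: 324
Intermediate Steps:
Function('U')(z) = 6
Pow(Add(Function('D')(-9, 12), Function('U')(Mul(-1, -6))), 2) = Pow(Add(12, 6), 2) = Pow(18, 2) = 324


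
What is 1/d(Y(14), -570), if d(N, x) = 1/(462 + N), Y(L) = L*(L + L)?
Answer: 854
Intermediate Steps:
Y(L) = 2*L² (Y(L) = L*(2*L) = 2*L²)
1/d(Y(14), -570) = 1/(1/(462 + 2*14²)) = 1/(1/(462 + 2*196)) = 1/(1/(462 + 392)) = 1/(1/854) = 854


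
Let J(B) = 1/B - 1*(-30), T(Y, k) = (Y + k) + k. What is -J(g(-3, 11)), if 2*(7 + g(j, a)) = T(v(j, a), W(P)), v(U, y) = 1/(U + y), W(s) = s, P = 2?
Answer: -2354/79 ≈ -29.797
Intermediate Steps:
T(Y, k) = Y + 2*k
g(j, a) = -5 + 1/(2*(a + j)) (g(j, a) = -7 + (1/(j + a) + 2*2)/2 = -7 + (1/(a + j) + 4)/2 = -7 + (4 + 1/(a + j))/2 = -7 + (2 + 1/(2*(a + j))) = -5 + 1/(2*(a + j)))
J(B) = 30 + 1/B (J(B) = 1/B + 30 = 30 + 1/B)
-J(g(-3, 11)) = -(30 + 1/((½ - 5*11 - 5*(-3))/(11 - 3))) = -(30 + 1/((½ - 55 + 15)/8)) = -(30 + 1/((⅛)*(-79/2))) = -(30 + 1/(-79/16)) = -(30 - 16/79) = -1*2354/79 = -2354/79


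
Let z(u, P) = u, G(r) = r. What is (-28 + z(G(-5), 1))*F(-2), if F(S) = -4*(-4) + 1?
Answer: -561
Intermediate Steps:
F(S) = 17 (F(S) = 16 + 1 = 17)
(-28 + z(G(-5), 1))*F(-2) = (-28 - 5)*17 = -33*17 = -561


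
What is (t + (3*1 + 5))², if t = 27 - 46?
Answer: 121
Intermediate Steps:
t = -19
(t + (3*1 + 5))² = (-19 + (3*1 + 5))² = (-19 + (3 + 5))² = (-19 + 8)² = (-11)² = 121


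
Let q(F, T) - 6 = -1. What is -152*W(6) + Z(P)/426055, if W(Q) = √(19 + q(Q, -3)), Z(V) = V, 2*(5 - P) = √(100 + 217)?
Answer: 1/85211 - 304*√6 - √317/852110 ≈ -744.64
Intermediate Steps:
P = 5 - √317/2 (P = 5 - √(100 + 217)/2 = 5 - √317/2 ≈ -3.9022)
q(F, T) = 5 (q(F, T) = 6 - 1 = 5)
W(Q) = 2*√6 (W(Q) = √(19 + 5) = √24 = 2*√6)
-152*W(6) + Z(P)/426055 = -304*√6 + (5 - √317/2)/426055 = -304*√6 + (5 - √317/2)*(1/426055) = -304*√6 + (1/85211 - √317/852110) = 1/85211 - 304*√6 - √317/852110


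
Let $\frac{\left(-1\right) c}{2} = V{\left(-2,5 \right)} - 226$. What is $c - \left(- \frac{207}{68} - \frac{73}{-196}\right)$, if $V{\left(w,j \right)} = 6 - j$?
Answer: $\frac{754151}{1666} \approx 452.67$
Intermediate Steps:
$c = 450$ ($c = - 2 \left(\left(6 - 5\right) - 226\right) = - 2 \left(1 - 226\right) = \left(-2\right) \left(-225\right) = 450$)
$c - \left(- \frac{207}{68} - \frac{73}{-196}\right) = 450 - \left(- \frac{207}{68} - \frac{73}{-196}\right) = 450 - \left(\left(-207\right) \frac{1}{68} - - \frac{73}{196}\right) = 450 - \left(- \frac{207}{68} + \frac{73}{196}\right) = 450 - - \frac{4451}{1666} = 450 + \frac{4451}{1666} = \frac{754151}{1666}$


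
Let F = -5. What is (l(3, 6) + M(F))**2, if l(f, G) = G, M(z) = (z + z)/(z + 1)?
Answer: 289/4 ≈ 72.250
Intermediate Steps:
M(z) = 2*z/(1 + z) (M(z) = (2*z)/(1 + z) = 2*z/(1 + z))
(l(3, 6) + M(F))**2 = (6 + 2*(-5)/(1 - 5))**2 = (6 + 2*(-5)/(-4))**2 = (6 + 2*(-5)*(-1/4))**2 = (6 + 5/2)**2 = (17/2)**2 = 289/4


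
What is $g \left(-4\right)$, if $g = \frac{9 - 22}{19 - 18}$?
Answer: $52$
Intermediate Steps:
$g = -13$ ($g = - \frac{13}{1} = \left(-13\right) 1 = -13$)
$g \left(-4\right) = \left(-13\right) \left(-4\right) = 52$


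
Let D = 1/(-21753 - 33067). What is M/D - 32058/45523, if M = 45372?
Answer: -113229041091978/45523 ≈ -2.4873e+9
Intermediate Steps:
D = -1/54820 (D = 1/(-54820) = -1/54820 ≈ -1.8242e-5)
M/D - 32058/45523 = 45372/(-1/54820) - 32058/45523 = 45372*(-54820) - 32058*1/45523 = -2487293040 - 32058/45523 = -113229041091978/45523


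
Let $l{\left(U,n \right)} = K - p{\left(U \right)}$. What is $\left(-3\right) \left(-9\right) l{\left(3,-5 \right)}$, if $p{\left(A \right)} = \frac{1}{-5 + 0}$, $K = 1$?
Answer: $\frac{162}{5} \approx 32.4$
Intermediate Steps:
$p{\left(A \right)} = - \frac{1}{5}$ ($p{\left(A \right)} = \frac{1}{-5} = - \frac{1}{5}$)
$l{\left(U,n \right)} = \frac{6}{5}$ ($l{\left(U,n \right)} = 1 - - \frac{1}{5} = 1 + \frac{1}{5} = \frac{6}{5}$)
$\left(-3\right) \left(-9\right) l{\left(3,-5 \right)} = \left(-3\right) \left(-9\right) \frac{6}{5} = 27 \cdot \frac{6}{5} = \frac{162}{5}$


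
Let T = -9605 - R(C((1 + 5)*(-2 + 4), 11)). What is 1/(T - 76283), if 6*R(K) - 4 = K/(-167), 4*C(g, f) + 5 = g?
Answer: -4008/344241769 ≈ -1.1643e-5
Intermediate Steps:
C(g, f) = -5/4 + g/4
R(K) = 2/3 - K/1002 (R(K) = 2/3 + (K/(-167))/6 = 2/3 + (K*(-1/167))/6 = 2/3 + (-K/167)/6 = 2/3 - K/1002)
T = -38499505/4008 (T = -9605 - (2/3 - (-5/4 + ((1 + 5)*(-2 + 4))/4)/1002) = -9605 - (2/3 - (-5/4 + (6*2)/4)/1002) = -9605 - (2/3 - (-5/4 + (1/4)*12)/1002) = -9605 - (2/3 - (-5/4 + 3)/1002) = -9605 - (2/3 - 1/1002*7/4) = -9605 - (2/3 - 7/4008) = -9605 - 1*2665/4008 = -9605 - 2665/4008 = -38499505/4008 ≈ -9605.7)
1/(T - 76283) = 1/(-38499505/4008 - 76283) = 1/(-344241769/4008) = -4008/344241769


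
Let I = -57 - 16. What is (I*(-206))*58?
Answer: 872204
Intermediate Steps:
I = -73
(I*(-206))*58 = -73*(-206)*58 = 15038*58 = 872204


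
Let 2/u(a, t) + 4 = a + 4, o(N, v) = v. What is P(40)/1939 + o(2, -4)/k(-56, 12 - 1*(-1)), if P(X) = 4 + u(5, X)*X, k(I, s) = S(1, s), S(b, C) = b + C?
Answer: -534/1939 ≈ -0.27540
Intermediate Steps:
S(b, C) = C + b
u(a, t) = 2/a (u(a, t) = 2/(-4 + (a + 4)) = 2/(-4 + (4 + a)) = 2/a)
k(I, s) = 1 + s (k(I, s) = s + 1 = 1 + s)
P(X) = 4 + 2*X/5 (P(X) = 4 + (2/5)*X = 4 + (2*(⅕))*X = 4 + 2*X/5)
P(40)/1939 + o(2, -4)/k(-56, 12 - 1*(-1)) = (4 + (⅖)*40)/1939 - 4/(1 + (12 - 1*(-1))) = (4 + 16)*(1/1939) - 4/(1 + (12 + 1)) = 20*(1/1939) - 4/(1 + 13) = 20/1939 - 4/14 = 20/1939 - 4*1/14 = 20/1939 - 2/7 = -534/1939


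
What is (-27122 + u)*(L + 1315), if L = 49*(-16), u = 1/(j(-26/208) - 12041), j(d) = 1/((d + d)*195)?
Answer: -33815369837763/2347999 ≈ -1.4402e+7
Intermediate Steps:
j(d) = 1/(390*d) (j(d) = (1/195)/(2*d) = (1/(2*d))*(1/195) = 1/(390*d))
u = -195/2347999 (u = 1/(1/(390*((-26/208))) - 12041) = 1/(1/(390*((-26*1/208))) - 12041) = 1/(1/(390*(-⅛)) - 12041) = 1/((1/390)*(-8) - 12041) = 1/(-4/195 - 12041) = 1/(-2347999/195) = -195/2347999 ≈ -8.3049e-5)
L = -784
(-27122 + u)*(L + 1315) = (-27122 - 195/2347999)*(-784 + 1315) = -63682429073/2347999*531 = -33815369837763/2347999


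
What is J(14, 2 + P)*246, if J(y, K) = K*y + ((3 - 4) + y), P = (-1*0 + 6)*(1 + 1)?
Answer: 51414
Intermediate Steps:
P = 12 (P = (0 + 6)*2 = 6*2 = 12)
J(y, K) = -1 + y + K*y (J(y, K) = K*y + (-1 + y) = -1 + y + K*y)
J(14, 2 + P)*246 = (-1 + 14 + (2 + 12)*14)*246 = (-1 + 14 + 14*14)*246 = (-1 + 14 + 196)*246 = 209*246 = 51414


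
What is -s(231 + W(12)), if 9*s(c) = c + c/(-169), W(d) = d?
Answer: -4536/169 ≈ -26.840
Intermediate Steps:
s(c) = 56*c/507 (s(c) = (c + c/(-169))/9 = (c + c*(-1/169))/9 = (c - c/169)/9 = (168*c/169)/9 = 56*c/507)
-s(231 + W(12)) = -56*(231 + 12)/507 = -56*243/507 = -1*4536/169 = -4536/169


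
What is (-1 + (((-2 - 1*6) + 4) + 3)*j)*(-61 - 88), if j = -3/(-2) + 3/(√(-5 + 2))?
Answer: 745/2 - 149*I*√3 ≈ 372.5 - 258.08*I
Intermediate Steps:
j = 3/2 - I*√3 (j = -3*(-½) + 3/(√(-3)) = 3/2 + 3/((I*√3)) = 3/2 + 3*(-I*√3/3) = 3/2 - I*√3 ≈ 1.5 - 1.732*I)
(-1 + (((-2 - 1*6) + 4) + 3)*j)*(-61 - 88) = (-1 + (((-2 - 1*6) + 4) + 3)*(3/2 - I*√3))*(-61 - 88) = (-1 + (((-2 - 6) + 4) + 3)*(3/2 - I*√3))*(-149) = (-1 + ((-8 + 4) + 3)*(3/2 - I*√3))*(-149) = (-1 + (-4 + 3)*(3/2 - I*√3))*(-149) = (-1 - (3/2 - I*√3))*(-149) = (-1 + (-3/2 + I*√3))*(-149) = (-5/2 + I*√3)*(-149) = 745/2 - 149*I*√3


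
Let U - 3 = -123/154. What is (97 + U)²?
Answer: 233386729/23716 ≈ 9840.9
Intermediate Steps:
U = 339/154 (U = 3 - 123/154 = 339/154 ≈ 2.2013)
(97 + U)² = (97 + 339/154)² = (15277/154)² = 233386729/23716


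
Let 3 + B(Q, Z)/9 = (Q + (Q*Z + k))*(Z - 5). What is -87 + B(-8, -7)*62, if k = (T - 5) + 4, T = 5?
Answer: -349953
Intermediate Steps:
k = 4 (k = (5 - 5) + 4 = 0 + 4 = 4)
B(Q, Z) = -27 + 9*(-5 + Z)*(4 + Q + Q*Z) (B(Q, Z) = -27 + 9*((Q + (Q*Z + 4))*(Z - 5)) = -27 + 9*((Q + (4 + Q*Z))*(-5 + Z)) = -27 + 9*((4 + Q + Q*Z)*(-5 + Z)) = -27 + 9*((-5 + Z)*(4 + Q + Q*Z)) = -27 + 9*(-5 + Z)*(4 + Q + Q*Z))
-87 + B(-8, -7)*62 = -87 + (-207 - 45*(-8) + 36*(-7) - 36*(-8)*(-7) + 9*(-8)*(-7)**2)*62 = -87 + (-207 + 360 - 252 - 2016 + 9*(-8)*49)*62 = -87 + (-207 + 360 - 252 - 2016 - 3528)*62 = -87 - 5643*62 = -87 - 349866 = -349953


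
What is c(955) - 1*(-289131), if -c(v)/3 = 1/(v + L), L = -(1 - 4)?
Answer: 276987495/958 ≈ 2.8913e+5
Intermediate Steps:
L = 3 (L = -(-3) = -1*(-3) = 3)
c(v) = -3/(3 + v) (c(v) = -3/(v + 3) = -3/(3 + v))
c(955) - 1*(-289131) = -3/(3 + 955) - 1*(-289131) = -3/958 + 289131 = 276987495/958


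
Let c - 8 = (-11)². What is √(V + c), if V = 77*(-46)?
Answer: I*√3413 ≈ 58.421*I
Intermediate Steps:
V = -3542
c = 129 (c = 8 + (-11)² = 8 + 121 = 129)
√(V + c) = √(-3542 + 129) = √(-3413) = I*√3413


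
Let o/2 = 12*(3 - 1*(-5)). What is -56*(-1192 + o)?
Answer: 56000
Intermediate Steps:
o = 192 (o = 2*(12*(3 - 1*(-5))) = 2*(12*(3 + 5)) = 2*(12*8) = 2*96 = 192)
-56*(-1192 + o) = -56*(-1192 + 192) = -56*(-1000) = 56000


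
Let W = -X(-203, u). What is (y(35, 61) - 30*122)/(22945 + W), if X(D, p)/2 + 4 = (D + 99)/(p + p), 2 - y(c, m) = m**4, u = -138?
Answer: -955615431/1583705 ≈ -603.41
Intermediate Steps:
y(c, m) = 2 - m**4
X(D, p) = -8 + (99 + D)/p (X(D, p) = -8 + 2*((D + 99)/(p + p)) = -8 + 2*((99 + D)/((2*p))) = -8 + 2*((99 + D)*(1/(2*p))) = -8 + 2*((99 + D)/(2*p)) = -8 + (99 + D)/p)
W = 500/69 (W = -(99 - 203 - 8*(-138))/(-138) = -(-1)*(99 - 203 + 1104)/138 = -(-1)*1000/138 = -1*(-500/69) = 500/69 ≈ 7.2464)
(y(35, 61) - 30*122)/(22945 + W) = ((2 - 1*61**4) - 30*122)/(22945 + 500/69) = ((2 - 1*13845841) - 3660)/(1583705/69) = ((2 - 13845841) - 3660)*(69/1583705) = (-13845839 - 3660)*(69/1583705) = -13849499*69/1583705 = -955615431/1583705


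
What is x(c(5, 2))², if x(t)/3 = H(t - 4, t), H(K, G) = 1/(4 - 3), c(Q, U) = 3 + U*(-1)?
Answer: 9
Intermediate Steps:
c(Q, U) = 3 - U
H(K, G) = 1 (H(K, G) = 1/1 = 1)
x(t) = 3 (x(t) = 3*1 = 3)
x(c(5, 2))² = 3² = 9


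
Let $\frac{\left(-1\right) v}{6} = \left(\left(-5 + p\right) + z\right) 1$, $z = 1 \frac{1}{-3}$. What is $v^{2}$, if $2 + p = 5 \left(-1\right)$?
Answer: $5476$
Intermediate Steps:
$p = -7$ ($p = -2 + 5 \left(-1\right) = -2 - 5 = -7$)
$z = - \frac{1}{3}$ ($z = 1 \left(- \frac{1}{3}\right) = - \frac{1}{3} \approx -0.33333$)
$v = 74$ ($v = - 6 \left(\left(-5 - 7\right) - \frac{1}{3}\right) 1 = - 6 \left(-12 - \frac{1}{3}\right) 1 = - 6 \left(\left(- \frac{37}{3}\right) 1\right) = \left(-6\right) \left(- \frac{37}{3}\right) = 74$)
$v^{2} = 74^{2} = 5476$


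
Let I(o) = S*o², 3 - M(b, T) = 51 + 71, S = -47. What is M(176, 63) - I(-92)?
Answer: 397689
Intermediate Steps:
M(b, T) = -119 (M(b, T) = 3 - (51 + 71) = 3 - 1*122 = 3 - 122 = -119)
I(o) = -47*o²
M(176, 63) - I(-92) = -119 - (-47)*(-92)² = -119 - (-47)*8464 = -119 - 1*(-397808) = -119 + 397808 = 397689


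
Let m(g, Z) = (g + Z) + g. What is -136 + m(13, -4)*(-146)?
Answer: -3348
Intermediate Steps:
m(g, Z) = Z + 2*g (m(g, Z) = (Z + g) + g = Z + 2*g)
-136 + m(13, -4)*(-146) = -136 + (-4 + 2*13)*(-146) = -136 + (-4 + 26)*(-146) = -136 + 22*(-146) = -136 - 3212 = -3348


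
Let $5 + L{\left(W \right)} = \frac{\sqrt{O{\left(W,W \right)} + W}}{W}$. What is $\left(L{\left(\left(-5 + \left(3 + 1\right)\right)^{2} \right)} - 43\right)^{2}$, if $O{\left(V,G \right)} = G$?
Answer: $\left(48 - \sqrt{2}\right)^{2} \approx 2170.2$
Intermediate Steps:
$L{\left(W \right)} = -5 + \frac{\sqrt{2}}{\sqrt{W}}$ ($L{\left(W \right)} = -5 + \frac{\sqrt{W + W}}{W} = -5 + \frac{\sqrt{2 W}}{W} = -5 + \frac{\sqrt{2} \sqrt{W}}{W} = -5 + \frac{\sqrt{2}}{\sqrt{W}}$)
$\left(L{\left(\left(-5 + \left(3 + 1\right)\right)^{2} \right)} - 43\right)^{2} = \left(\left(-5 + \sqrt{2} \frac{1}{\sqrt{\left(-5 + \left(3 + 1\right)\right)^{2}}}\right) - 43\right)^{2} = \left(\left(-5 + \sqrt{2} \frac{1}{\sqrt{\left(-5 + 4\right)^{2}}}\right) - 43\right)^{2} = \left(\left(-5 + \sqrt{2} \frac{1}{\sqrt{\left(-1\right)^{2}}}\right) - 43\right)^{2} = \left(\left(-5 + \sqrt{2} \frac{1}{\sqrt{1}}\right) - 43\right)^{2} = \left(\left(-5 + \sqrt{2} \cdot 1\right) - 43\right)^{2} = \left(\left(-5 + \sqrt{2}\right) - 43\right)^{2} = \left(-48 + \sqrt{2}\right)^{2}$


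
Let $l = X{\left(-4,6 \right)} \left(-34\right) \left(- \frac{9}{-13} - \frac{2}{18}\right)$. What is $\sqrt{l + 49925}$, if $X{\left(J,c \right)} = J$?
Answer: $\frac{\sqrt{76056149}}{39} \approx 223.62$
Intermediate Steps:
$l = \frac{9248}{117}$ ($l = \left(-4\right) \left(-34\right) \left(- \frac{9}{-13} - \frac{2}{18}\right) = 136 \left(\left(-9\right) \left(- \frac{1}{13}\right) - \frac{1}{9}\right) = 136 \left(\frac{9}{13} - \frac{1}{9}\right) = 136 \cdot \frac{68}{117} = \frac{9248}{117} \approx 79.043$)
$\sqrt{l + 49925} = \sqrt{\frac{9248}{117} + 49925} = \sqrt{\frac{5850473}{117}} = \frac{\sqrt{76056149}}{39}$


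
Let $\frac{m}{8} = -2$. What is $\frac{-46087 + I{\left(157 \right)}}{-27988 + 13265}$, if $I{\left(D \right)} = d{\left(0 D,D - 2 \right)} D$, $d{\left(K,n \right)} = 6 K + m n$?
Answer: $\frac{435447}{14723} \approx 29.576$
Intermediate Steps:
$m = -16$ ($m = 8 \left(-2\right) = -16$)
$d{\left(K,n \right)} = - 16 n + 6 K$ ($d{\left(K,n \right)} = 6 K - 16 n = - 16 n + 6 K$)
$I{\left(D \right)} = D \left(32 - 16 D\right)$ ($I{\left(D \right)} = \left(- 16 \left(D - 2\right) + 6 \cdot 0 D\right) D = \left(- 16 \left(-2 + D\right) + 6 \cdot 0\right) D = \left(\left(32 - 16 D\right) + 0\right) D = \left(32 - 16 D\right) D = D \left(32 - 16 D\right)$)
$\frac{-46087 + I{\left(157 \right)}}{-27988 + 13265} = \frac{-46087 + 16 \cdot 157 \left(2 - 157\right)}{-27988 + 13265} = \frac{-46087 + 16 \cdot 157 \left(2 - 157\right)}{-14723} = \left(-46087 + 16 \cdot 157 \left(-155\right)\right) \left(- \frac{1}{14723}\right) = \left(-46087 - 389360\right) \left(- \frac{1}{14723}\right) = \left(-435447\right) \left(- \frac{1}{14723}\right) = \frac{435447}{14723}$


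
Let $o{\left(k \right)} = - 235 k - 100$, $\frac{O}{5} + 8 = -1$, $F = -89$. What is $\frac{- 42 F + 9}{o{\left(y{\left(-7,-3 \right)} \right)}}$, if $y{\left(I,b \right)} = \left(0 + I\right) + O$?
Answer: $\frac{1249}{4040} \approx 0.30916$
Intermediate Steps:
$O = -45$ ($O = -40 + 5 \left(-1\right) = -40 - 5 = -45$)
$y{\left(I,b \right)} = -45 + I$ ($y{\left(I,b \right)} = \left(0 + I\right) - 45 = I - 45 = -45 + I$)
$o{\left(k \right)} = -100 - 235 k$
$\frac{- 42 F + 9}{o{\left(y{\left(-7,-3 \right)} \right)}} = \frac{\left(-42\right) \left(-89\right) + 9}{-100 - 235 \left(-45 - 7\right)} = \frac{3738 + 9}{-100 - -12220} = \frac{3747}{-100 + 12220} = \frac{3747}{12120} = 3747 \cdot \frac{1}{12120} = \frac{1249}{4040}$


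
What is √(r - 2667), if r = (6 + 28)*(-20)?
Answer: I*√3347 ≈ 57.853*I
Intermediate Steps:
r = -680 (r = 34*(-20) = -680)
√(r - 2667) = √(-680 - 2667) = √(-3347) = I*√3347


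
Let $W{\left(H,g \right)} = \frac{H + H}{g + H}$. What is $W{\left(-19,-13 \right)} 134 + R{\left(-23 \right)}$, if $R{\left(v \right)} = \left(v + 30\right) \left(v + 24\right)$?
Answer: $\frac{1329}{8} \approx 166.13$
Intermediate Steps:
$W{\left(H,g \right)} = \frac{2 H}{H + g}$
$R{\left(v \right)} = \left(24 + v\right) \left(30 + v\right)$ ($R{\left(v \right)} = \left(30 + v\right) \left(24 + v\right) = \left(24 + v\right) \left(30 + v\right)$)
$W{\left(-19,-13 \right)} 134 + R{\left(-23 \right)} = 2 \left(-19\right) \frac{1}{-19 - 13} \cdot 134 + \left(720 + \left(-23\right)^{2} + 54 \left(-23\right)\right) = 2 \left(-19\right) \frac{1}{-32} \cdot 134 + \left(720 + 529 - 1242\right) = 2 \left(-19\right) \left(- \frac{1}{32}\right) 134 + 7 = \frac{19}{16} \cdot 134 + 7 = \frac{1273}{8} + 7 = \frac{1329}{8}$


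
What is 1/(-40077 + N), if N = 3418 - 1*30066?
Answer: -1/66725 ≈ -1.4987e-5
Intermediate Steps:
N = -26648 (N = 3418 - 30066 = -26648)
1/(-40077 + N) = 1/(-40077 - 26648) = 1/(-66725) = -1/66725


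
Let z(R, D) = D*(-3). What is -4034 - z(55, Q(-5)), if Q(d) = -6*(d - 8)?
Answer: -3800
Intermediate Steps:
Q(d) = 48 - 6*d (Q(d) = -6*(-8 + d) = 48 - 6*d)
z(R, D) = -3*D
-4034 - z(55, Q(-5)) = -4034 - (-3)*(48 - 6*(-5)) = -4034 - (-3)*(48 + 30) = -4034 - (-3)*78 = -4034 - 1*(-234) = -4034 + 234 = -3800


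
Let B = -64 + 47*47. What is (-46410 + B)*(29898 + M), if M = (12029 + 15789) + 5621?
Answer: -2803612305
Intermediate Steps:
B = 2145 (B = -64 + 2209 = 2145)
M = 33439 (M = 27818 + 5621 = 33439)
(-46410 + B)*(29898 + M) = (-46410 + 2145)*(29898 + 33439) = -44265*63337 = -2803612305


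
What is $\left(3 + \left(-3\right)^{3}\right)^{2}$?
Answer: $576$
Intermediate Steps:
$\left(3 + \left(-3\right)^{3}\right)^{2} = \left(3 - 27\right)^{2} = \left(-24\right)^{2} = 576$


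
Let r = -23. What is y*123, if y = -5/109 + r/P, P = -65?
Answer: 268386/7085 ≈ 37.881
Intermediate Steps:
y = 2182/7085 (y = -5/109 - 23/(-65) = -5*1/109 - 23*(-1/65) = -5/109 + 23/65 = 2182/7085 ≈ 0.30797)
y*123 = (2182/7085)*123 = 268386/7085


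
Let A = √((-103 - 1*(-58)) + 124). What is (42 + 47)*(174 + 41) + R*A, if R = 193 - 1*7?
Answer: 19135 + 186*√79 ≈ 20788.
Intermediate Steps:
R = 186 (R = 193 - 7 = 186)
A = √79 (A = √((-103 + 58) + 124) = √(-45 + 124) = √79 ≈ 8.8882)
(42 + 47)*(174 + 41) + R*A = (42 + 47)*(174 + 41) + 186*√79 = 89*215 + 186*√79 = 19135 + 186*√79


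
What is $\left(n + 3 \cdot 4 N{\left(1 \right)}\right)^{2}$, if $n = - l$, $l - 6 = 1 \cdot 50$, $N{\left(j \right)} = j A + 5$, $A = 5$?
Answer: $4096$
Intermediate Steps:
$N{\left(j \right)} = 5 + 5 j$ ($N{\left(j \right)} = j 5 + 5 = 5 j + 5 = 5 + 5 j$)
$l = 56$ ($l = 6 + 1 \cdot 50 = 6 + 50 = 56$)
$n = -56$ ($n = \left(-1\right) 56 = -56$)
$\left(n + 3 \cdot 4 N{\left(1 \right)}\right)^{2} = \left(-56 + 3 \cdot 4 \left(5 + 5 \cdot 1\right)\right)^{2} = \left(-56 + 12 \left(5 + 5\right)\right)^{2} = \left(-56 + 12 \cdot 10\right)^{2} = \left(-56 + 120\right)^{2} = 64^{2} = 4096$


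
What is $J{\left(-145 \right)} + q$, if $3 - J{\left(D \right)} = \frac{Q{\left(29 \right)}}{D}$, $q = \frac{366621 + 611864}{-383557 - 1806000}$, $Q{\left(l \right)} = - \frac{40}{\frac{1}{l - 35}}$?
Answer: $\frac{267214130}{63497153} \approx 4.2083$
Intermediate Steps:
$Q{\left(l \right)} = 1400 - 40 l$ ($Q{\left(l \right)} = - \frac{40}{\frac{1}{-35 + l}} = - 40 \left(-35 + l\right) = 1400 - 40 l$)
$q = - \frac{978485}{2189557}$ ($q = \frac{978485}{-2189557} = 978485 \left(- \frac{1}{2189557}\right) = - \frac{978485}{2189557} \approx -0.44689$)
$J{\left(D \right)} = 3 - \frac{240}{D}$ ($J{\left(D \right)} = 3 - \frac{1400 - 1160}{D} = 3 - \frac{240}{D}$)
$J{\left(-145 \right)} + q = \left(3 - \frac{240}{-145}\right) - \frac{978485}{2189557} = \left(3 - - \frac{48}{29}\right) - \frac{978485}{2189557} = \left(3 + \frac{48}{29}\right) - \frac{978485}{2189557} = \frac{135}{29} - \frac{978485}{2189557} = \frac{267214130}{63497153}$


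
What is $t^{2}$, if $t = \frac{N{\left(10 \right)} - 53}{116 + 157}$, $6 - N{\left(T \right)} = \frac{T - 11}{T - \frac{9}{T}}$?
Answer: $\frac{18207289}{617174649} \approx 0.029501$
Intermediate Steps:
$N{\left(T \right)} = 6 - \frac{-11 + T}{T - \frac{9}{T}}$ ($N{\left(T \right)} = 6 - \frac{T - 11}{T - \frac{9}{T}} = 6 - \frac{-11 + T}{T - \frac{9}{T}}$)
$t = - \frac{4267}{24843}$ ($t = \frac{\frac{-54 + 5 \cdot 10^{2} + 11 \cdot 10}{-9 + 10^{2}} - 53}{116 + 157} = \frac{\frac{-54 + 5 \cdot 100 + 110}{-9 + 100} - 53}{273} = \left(\frac{-54 + 500 + 110}{91} - 53\right) \frac{1}{273} = \left(\frac{1}{91} \cdot 556 - 53\right) \frac{1}{273} = \left(\frac{556}{91} - 53\right) \frac{1}{273} = \left(- \frac{4267}{91}\right) \frac{1}{273} = - \frac{4267}{24843} \approx -0.17176$)
$t^{2} = \left(- \frac{4267}{24843}\right)^{2} = \frac{18207289}{617174649}$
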